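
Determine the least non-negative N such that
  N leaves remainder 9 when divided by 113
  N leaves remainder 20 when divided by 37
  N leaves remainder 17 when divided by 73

169961

From N ≡ 9 (mod 113) write N = 9 + 113t. Substituting into N ≡ 20 (mod 37) gives 113t ≡ 11 (mod 37), and since 2⁻¹ ≡ 19 (mod 37), t ≡ 24. Hence N ≡ 9 + 113·24 = 2721 (mod 4181).
From N ≡ 2721 (mod 4181) write N = 2721 + 4181t. Substituting into N ≡ 17 (mod 73) gives 4181t ≡ 70 (mod 73), and since 20⁻¹ ≡ 11 (mod 73), t ≡ 40. Hence N ≡ 2721 + 4181·40 = 169961 (mod 305213).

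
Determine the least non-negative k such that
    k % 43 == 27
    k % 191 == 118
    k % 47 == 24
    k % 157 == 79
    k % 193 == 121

The moduli are pairwise coprime; N = 43·191·47·157·193 = 11696519311.
N/43 = 272012077; 272012077 ≡ 11 (mod 43); 11·4 ≡ 1, so inverse 4.
N/191 = 61238321; 61238321 ≡ 92 (mod 191); 92·27 ≡ 1, so inverse 27.
N/47 = 248862113; 248862113 ≡ 27 (mod 47); 27·7 ≡ 1, so inverse 7.
N/157 = 74500123; 74500123 ≡ 12 (mod 157); 12·144 ≡ 1, so inverse 144.
N/193 = 60603727; 60603727 ≡ 183 (mod 193); 183·135 ≡ 1, so inverse 135.
k ≡ 27·272012077·4 + 118·61238321·27 + 24·248862113·7 + 79·74500123·144 + 121·60603727·135 = 2103766709799.
2103766709799 mod 11696519311 = 10089753130.

10089753130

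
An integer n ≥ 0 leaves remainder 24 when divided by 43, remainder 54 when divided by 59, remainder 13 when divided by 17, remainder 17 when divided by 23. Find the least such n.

678908

The moduli are pairwise coprime; M = 43·59·17·23 = 991967.
M/43 = 23069; 23069 ≡ 21 (mod 43); 21·41 ≡ 1, so inverse 41.
M/59 = 16813; 16813 ≡ 57 (mod 59); 57·29 ≡ 1, so inverse 29.
M/17 = 58351; 58351 ≡ 7 (mod 17); 7·5 ≡ 1, so inverse 5.
M/23 = 43129; 43129 ≡ 4 (mod 23); 4·6 ≡ 1, so inverse 6.
n ≡ 24·23069·41 + 54·16813·29 + 13·58351·5 + 17·43129·6 = 57221027.
57221027 mod 991967 = 678908.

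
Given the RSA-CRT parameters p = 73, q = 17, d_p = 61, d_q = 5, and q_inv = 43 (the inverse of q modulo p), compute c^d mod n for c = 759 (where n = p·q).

m₁ = c^(d_p) mod p: c ≡ 29 (mod 73), and 29^61 mod 73 = 42.
m₂ = c^(d_q) mod q: c ≡ 11 (mod 17), and 11^5 mod 17 = 10.
h = q_inv·(m₁ − m₂) mod p = 43·(42 − 10) mod 73 = 62.
m = m₂ + h·q = 10 + 62·17 = 1064.

1064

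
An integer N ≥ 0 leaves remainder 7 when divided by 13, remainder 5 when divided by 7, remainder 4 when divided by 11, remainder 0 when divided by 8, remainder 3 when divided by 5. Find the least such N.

488

The moduli are pairwise coprime; M = 13·7·11·8·5 = 40040.
M/13 = 3080; 3080 ≡ 12 (mod 13); 12·12 ≡ 1, so inverse 12.
M/7 = 5720; 5720 ≡ 1 (mod 7), inverse 1.
M/11 = 3640; 3640 ≡ 10 (mod 11); 10·10 ≡ 1, so inverse 10.
M/8 = 5005; 5005 ≡ 5 (mod 8); 5·5 ≡ 1, so inverse 5.
M/5 = 8008; 8008 ≡ 3 (mod 5); 3·2 ≡ 1, so inverse 2.
N ≡ 7·3080·12 + 5·5720·1 + 4·3640·10 + 0·5005·5 + 3·8008·2 = 480968.
480968 mod 40040 = 488.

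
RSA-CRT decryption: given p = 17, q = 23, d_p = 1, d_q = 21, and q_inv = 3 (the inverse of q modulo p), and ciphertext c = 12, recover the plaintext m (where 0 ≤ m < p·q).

m₁ = c^(d_p) mod p: c ≡ 12 (mod 17), and 12^1 mod 17 = 12.
m₂ = c^(d_q) mod q: c ≡ 12 (mod 23), and 12^21 mod 23 = 2.
h = q_inv·(m₁ − m₂) mod p = 3·(12 − 2) mod 17 = 13.
m = m₂ + h·q = 2 + 13·23 = 301.

301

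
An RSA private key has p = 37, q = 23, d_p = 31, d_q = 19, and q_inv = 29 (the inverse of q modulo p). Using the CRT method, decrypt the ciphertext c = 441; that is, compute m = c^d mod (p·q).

377

m₁ = c^(d_p) mod p: c ≡ 34 (mod 37), and 34^31 mod 37 = 7.
m₂ = c^(d_q) mod q: c ≡ 4 (mod 23), and 4^19 mod 23 = 9.
h = q_inv·(m₁ − m₂) mod p = 29·(7 − 9) mod 37 = 16.
m = m₂ + h·q = 9 + 16·23 = 377.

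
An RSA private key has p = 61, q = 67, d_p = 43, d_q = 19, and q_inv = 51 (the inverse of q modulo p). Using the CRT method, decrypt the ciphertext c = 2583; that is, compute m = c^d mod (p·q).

2114

m₁ = c^(d_p) mod p: c ≡ 21 (mod 61), and 21^43 mod 61 = 40.
m₂ = c^(d_q) mod q: c ≡ 37 (mod 67), and 37^19 mod 67 = 37.
h = q_inv·(m₁ − m₂) mod p = 51·(40 − 37) mod 61 = 31.
m = m₂ + h·q = 37 + 31·67 = 2114.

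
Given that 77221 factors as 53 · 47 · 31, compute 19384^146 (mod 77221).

Mod 53: 19384 ≡ 39; by Fermat, exponent reduces to 146 mod 52 = 42; 39^42 ≡ 11 (mod 53).
Mod 47: 19384 ≡ 20; by Fermat, exponent reduces to 146 mod 46 = 8; 20^8 ≡ 3 (mod 47).
Mod 31: 19384 ≡ 9; by Fermat, exponent reduces to 146 mod 30 = 26; 9^26 ≡ 14 (mod 31).
Combine by CRT: x ≡ 11 (mod 53), x ≡ 3 (mod 47), x ≡ 14 (mod 31) ⇒ x ≡ 56403 (mod 77221).

56403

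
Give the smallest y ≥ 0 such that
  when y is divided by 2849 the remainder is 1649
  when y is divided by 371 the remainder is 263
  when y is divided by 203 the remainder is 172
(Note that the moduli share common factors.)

61478

Combine the congruences pairwise.
gcd(2849, 371) = 7 and 7 | (263 − 1649), so the pair is consistent; merging gives y ≡ 61478 (mod 150997), where 150997 = lcm(2849, 371).
gcd(150997, 203) = 7 and 7 | (172 − 61478), so the pair is consistent; merging gives y ≡ 61478 (mod 4378913), where 4378913 = lcm(150997, 203).
The solution is unique modulo lcm(2849, 371, 203) = 4378913.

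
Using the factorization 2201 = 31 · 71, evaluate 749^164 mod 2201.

Mod 31: 749 ≡ 5; by Fermat, exponent reduces to 164 mod 30 = 14; 5^14 ≡ 25 (mod 31).
Mod 71: 749 ≡ 39; by Fermat, exponent reduces to 164 mod 70 = 24; 39^24 ≡ 37 (mod 71).
Combine by CRT: x ≡ 25 (mod 31), x ≡ 37 (mod 71) ⇒ x ≡ 676 (mod 2201).

676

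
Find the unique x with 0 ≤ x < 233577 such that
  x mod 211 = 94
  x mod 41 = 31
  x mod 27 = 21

175224

Combine the congruences pairwise.
From x ≡ 94 (mod 211) write x = 94 + 211t. Substituting into x ≡ 31 (mod 41) gives 211t ≡ 19 (mod 41), and since 6⁻¹ ≡ 7 (mod 41), t ≡ 10. Hence x ≡ 94 + 211·10 = 2204 (mod 8651).
From x ≡ 2204 (mod 8651) write x = 2204 + 8651t. Substituting into x ≡ 21 (mod 27) gives 8651t ≡ 4 (mod 27), and since 11⁻¹ ≡ 5 (mod 27), t ≡ 20. Hence x ≡ 2204 + 8651·20 = 175224 (mod 233577).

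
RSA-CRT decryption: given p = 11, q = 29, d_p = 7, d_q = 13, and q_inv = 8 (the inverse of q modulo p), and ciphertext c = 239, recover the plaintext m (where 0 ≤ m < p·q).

112

m₁ = c^(d_p) mod p: c ≡ 8 (mod 11), and 8^7 mod 11 = 2.
m₂ = c^(d_q) mod q: c ≡ 7 (mod 29), and 7^13 mod 29 = 25.
h = q_inv·(m₁ − m₂) mod p = 8·(2 − 25) mod 11 = 3.
m = m₂ + h·q = 25 + 3·29 = 112.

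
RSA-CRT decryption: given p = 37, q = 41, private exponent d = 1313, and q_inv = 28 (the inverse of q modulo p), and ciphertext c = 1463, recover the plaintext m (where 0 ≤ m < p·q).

d_p = d mod (p−1) = 1313 mod 36 = 17; d_q = d mod (q−1) = 33.
m₁ = c^(d_p) mod p: c ≡ 20 (mod 37), and 20^17 mod 37 = 24.
m₂ = c^(d_q) mod q: c ≡ 28 (mod 41), and 28^33 mod 41 = 11.
h = q_inv·(m₁ − m₂) mod p = 28·(24 − 11) mod 37 = 31.
m = m₂ + h·q = 11 + 31·41 = 1282.

1282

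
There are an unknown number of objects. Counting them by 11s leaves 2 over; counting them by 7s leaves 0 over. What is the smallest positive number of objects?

From N ≡ 2 (mod 11) write N = 2 + 11t. Substituting into N ≡ 0 (mod 7) gives 11t ≡ 5 (mod 7), and since 4⁻¹ ≡ 2 (mod 7), t ≡ 3. Hence N ≡ 2 + 11·3 = 35 (mod 77).

35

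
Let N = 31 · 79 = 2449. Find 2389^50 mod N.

Mod 31: 2389 ≡ 2; by Fermat, exponent reduces to 50 mod 30 = 20; 2^20 ≡ 1 (mod 31).
Mod 79: 2389 ≡ 19; 19^50 ≡ 76 (mod 79).
Combine by CRT: x ≡ 1 (mod 31), x ≡ 76 (mod 79) ⇒ x ≡ 1024 (mod 2449).

1024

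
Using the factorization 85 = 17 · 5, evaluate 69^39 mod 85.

Mod 17: 69 ≡ 1; by Fermat, exponent reduces to 39 mod 16 = 7; 1^7 ≡ 1 (mod 17).
Mod 5: 69 ≡ 4; by Fermat, exponent reduces to 39 mod 4 = 3; 4^3 ≡ 4 (mod 5).
Combine by CRT: x ≡ 1 (mod 17), x ≡ 4 (mod 5) ⇒ x ≡ 69 (mod 85).

69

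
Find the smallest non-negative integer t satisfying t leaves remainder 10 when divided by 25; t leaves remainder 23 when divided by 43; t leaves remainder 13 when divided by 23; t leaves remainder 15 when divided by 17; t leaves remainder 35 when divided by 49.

The moduli are pairwise coprime; N = 25·43·23·17·49 = 20595925.
N/25 = 823837; 823837 ≡ 12 (mod 25); 12·23 ≡ 1, so inverse 23.
N/43 = 478975; 478975 ≡ 41 (mod 43); 41·21 ≡ 1, so inverse 21.
N/23 = 895475; 895475 ≡ 16 (mod 23); 16·13 ≡ 1, so inverse 13.
N/17 = 1211525; 1211525 ≡ 3 (mod 17); 3·6 ≡ 1, so inverse 6.
N/49 = 420325; 420325 ≡ 3 (mod 49); 3·33 ≡ 1, so inverse 33.
t ≡ 10·823837·23 + 23·478975·21 + 13·895475·13 + 15·1211525·6 + 35·420325·33 = 1166675335.
1166675335 mod 20595925 = 13303535.

13303535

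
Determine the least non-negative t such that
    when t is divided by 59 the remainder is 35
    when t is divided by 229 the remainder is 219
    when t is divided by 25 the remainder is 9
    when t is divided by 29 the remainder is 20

8458334

The moduli are pairwise coprime; N = 59·229·25·29 = 9795475.
N/59 = 166025; 166025 ≡ 58 (mod 59); 58·58 ≡ 1, so inverse 58.
N/229 = 42775; 42775 ≡ 181 (mod 229); 181·62 ≡ 1, so inverse 62.
N/25 = 391819; 391819 ≡ 19 (mod 25); 19·4 ≡ 1, so inverse 4.
N/29 = 337775; 337775 ≡ 12 (mod 29); 12·17 ≡ 1, so inverse 17.
t ≡ 35·166025·58 + 219·42775·62 + 9·391819·4 + 20·337775·17 = 1046778684.
1046778684 mod 9795475 = 8458334.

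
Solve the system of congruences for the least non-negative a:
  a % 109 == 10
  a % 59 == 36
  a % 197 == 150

223351

The moduli are pairwise coprime; N = 109·59·197 = 1266907.
N/109 = 11623; 11623 ≡ 69 (mod 109); 69·79 ≡ 1, so inverse 79.
N/59 = 21473; 21473 ≡ 56 (mod 59); 56·39 ≡ 1, so inverse 39.
N/197 = 6431; 6431 ≡ 127 (mod 197); 127·121 ≡ 1, so inverse 121.
a ≡ 10·11623·79 + 36·21473·39 + 150·6431·121 = 156052912.
156052912 mod 1266907 = 223351.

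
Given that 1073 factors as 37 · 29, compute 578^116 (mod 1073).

248

Mod 37: 578 ≡ 23; by Fermat, exponent reduces to 116 mod 36 = 8; 23^8 ≡ 26 (mod 37).
Mod 29: 578 ≡ 27; by Fermat, exponent reduces to 116 mod 28 = 4; 27^4 ≡ 16 (mod 29).
Combine by CRT: x ≡ 26 (mod 37), x ≡ 16 (mod 29) ⇒ x ≡ 248 (mod 1073).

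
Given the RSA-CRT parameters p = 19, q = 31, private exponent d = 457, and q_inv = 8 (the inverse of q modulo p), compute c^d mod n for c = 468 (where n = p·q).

544

d_p = d mod (p−1) = 457 mod 18 = 7; d_q = d mod (q−1) = 7.
m₁ = c^(d_p) mod p: c ≡ 12 (mod 19), and 12^7 mod 19 = 12.
m₂ = c^(d_q) mod q: c ≡ 3 (mod 31), and 3^7 mod 31 = 17.
h = q_inv·(m₁ − m₂) mod p = 8·(12 − 17) mod 19 = 17.
m = m₂ + h·q = 17 + 17·31 = 544.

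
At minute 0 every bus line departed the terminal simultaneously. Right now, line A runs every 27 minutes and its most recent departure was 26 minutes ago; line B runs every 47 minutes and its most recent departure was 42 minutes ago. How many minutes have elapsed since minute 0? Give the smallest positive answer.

512

Combine the congruences pairwise.
From t ≡ 26 (mod 27) write t = 26 + 27s. Substituting into t ≡ 42 (mod 47) gives 27s ≡ 16 (mod 47), and since 27⁻¹ ≡ 7 (mod 47), s ≡ 18. Hence t ≡ 26 + 27·18 = 512 (mod 1269).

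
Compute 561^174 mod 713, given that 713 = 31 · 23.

2

Mod 31: 561 ≡ 3; by Fermat, exponent reduces to 174 mod 30 = 24; 3^24 ≡ 2 (mod 31).
Mod 23: 561 ≡ 9; by Fermat, exponent reduces to 174 mod 22 = 20; 9^20 ≡ 2 (mod 23).
Combine by CRT: x ≡ 2 (mod 31), x ≡ 2 (mod 23) ⇒ x ≡ 2 (mod 713).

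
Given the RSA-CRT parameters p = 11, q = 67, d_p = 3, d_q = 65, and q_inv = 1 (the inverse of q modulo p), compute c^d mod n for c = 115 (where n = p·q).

m₁ = c^(d_p) mod p: c ≡ 5 (mod 11), and 5^3 mod 11 = 4.
m₂ = c^(d_q) mod q: c ≡ 48 (mod 67), and 48^65 mod 67 = 7.
h = q_inv·(m₁ − m₂) mod p = 1·(4 − 7) mod 11 = 8.
m = m₂ + h·q = 7 + 8·67 = 543.

543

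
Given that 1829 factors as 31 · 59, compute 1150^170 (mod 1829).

842

Mod 31: 1150 ≡ 3; by Fermat, exponent reduces to 170 mod 30 = 20; 3^20 ≡ 5 (mod 31).
Mod 59: 1150 ≡ 29; by Fermat, exponent reduces to 170 mod 58 = 54; 29^54 ≡ 16 (mod 59).
Combine by CRT: x ≡ 5 (mod 31), x ≡ 16 (mod 59) ⇒ x ≡ 842 (mod 1829).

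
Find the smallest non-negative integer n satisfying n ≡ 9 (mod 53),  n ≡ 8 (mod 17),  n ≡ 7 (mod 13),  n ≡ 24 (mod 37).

97741

From n ≡ 9 (mod 53) write n = 9 + 53t. Substituting into n ≡ 8 (mod 17) gives 53t ≡ 16 (mod 17), and since 2⁻¹ ≡ 9 (mod 17), t ≡ 8. Hence n ≡ 9 + 53·8 = 433 (mod 901).
From n ≡ 433 (mod 901) write n = 433 + 901t. Substituting into n ≡ 7 (mod 13) gives 901t ≡ 3 (mod 13), and since 4⁻¹ ≡ 10 (mod 13), t ≡ 4. Hence n ≡ 433 + 901·4 = 4037 (mod 11713).
From n ≡ 4037 (mod 11713) write n = 4037 + 11713t. Substituting into n ≡ 24 (mod 37) gives 11713t ≡ 20 (mod 37), and since 21⁻¹ ≡ 30 (mod 37), t ≡ 8. Hence n ≡ 4037 + 11713·8 = 97741 (mod 433381).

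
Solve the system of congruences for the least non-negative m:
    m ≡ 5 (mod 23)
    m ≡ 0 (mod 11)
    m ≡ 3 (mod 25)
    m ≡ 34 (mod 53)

Combine the congruences pairwise.
From m ≡ 5 (mod 23) write m = 5 + 23t. Substituting into m ≡ 0 (mod 11) gives 23t ≡ 6 (mod 11), and since 1⁻¹ ≡ 1 (mod 11), t ≡ 6. Hence m ≡ 5 + 23·6 = 143 (mod 253).
From m ≡ 143 (mod 253) write m = 143 + 253t. Substituting into m ≡ 3 (mod 25) gives 253t ≡ 10 (mod 25), and since 3⁻¹ ≡ 17 (mod 25), t ≡ 20. Hence m ≡ 143 + 253·20 = 5203 (mod 6325).
From m ≡ 5203 (mod 6325) write m = 5203 + 6325t. Substituting into m ≡ 34 (mod 53) gives 6325t ≡ 25 (mod 53), and since 18⁻¹ ≡ 3 (mod 53), t ≡ 22. Hence m ≡ 5203 + 6325·22 = 144353 (mod 335225).

144353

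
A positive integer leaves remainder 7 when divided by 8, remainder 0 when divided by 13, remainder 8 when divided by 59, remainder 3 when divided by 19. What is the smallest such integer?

110279

The moduli are pairwise coprime; N = 8·13·59·19 = 116584.
N/8 = 14573; 14573 ≡ 5 (mod 8); 5·5 ≡ 1, so inverse 5.
N/13 = 8968; 8968 ≡ 11 (mod 13); 11·6 ≡ 1, so inverse 6.
N/59 = 1976; 1976 ≡ 29 (mod 59); 29·57 ≡ 1, so inverse 57.
N/19 = 6136; 6136 ≡ 18 (mod 19); 18·18 ≡ 1, so inverse 18.
x ≡ 7·14573·5 + 0·8968·6 + 8·1976·57 + 3·6136·18 = 1742455.
1742455 mod 116584 = 110279.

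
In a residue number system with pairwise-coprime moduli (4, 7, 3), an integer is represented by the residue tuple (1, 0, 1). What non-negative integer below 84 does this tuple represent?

From x ≡ 1 (mod 4) write x = 1 + 4t. Substituting into x ≡ 0 (mod 7) gives 4t ≡ 6 (mod 7), and since 4⁻¹ ≡ 2 (mod 7), t ≡ 5. Hence x ≡ 1 + 4·5 = 21 (mod 28).
From x ≡ 21 (mod 28) write x = 21 + 28t. Substituting into x ≡ 1 (mod 3) gives 28t ≡ 1 (mod 3), and since 1⁻¹ ≡ 1 (mod 3), t ≡ 1. Hence x ≡ 21 + 28·1 = 49 (mod 84).

49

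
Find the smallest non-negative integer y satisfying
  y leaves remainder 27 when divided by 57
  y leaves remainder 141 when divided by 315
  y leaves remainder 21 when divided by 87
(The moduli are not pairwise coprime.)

155751

gcd(57, 315) = 3 and 3 | (141 − 27), so the pair is consistent; merging gives y ≡ 141 (mod 5985), where 5985 = lcm(57, 315).
gcd(5985, 87) = 3 and 3 | (21 − 141), so the pair is consistent; merging gives y ≡ 155751 (mod 173565), where 173565 = lcm(5985, 87).
The solution is unique modulo lcm(57, 315, 87) = 173565.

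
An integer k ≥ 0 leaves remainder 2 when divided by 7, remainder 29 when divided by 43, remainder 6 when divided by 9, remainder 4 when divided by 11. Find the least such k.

18132

The moduli are pairwise coprime; N = 7·43·9·11 = 29799.
N/7 = 4257; 4257 ≡ 1 (mod 7), inverse 1.
N/43 = 693; 693 ≡ 5 (mod 43); 5·26 ≡ 1, so inverse 26.
N/9 = 3311; 3311 ≡ 8 (mod 9); 8·8 ≡ 1, so inverse 8.
N/11 = 2709; 2709 ≡ 3 (mod 11); 3·4 ≡ 1, so inverse 4.
k ≡ 2·4257·1 + 29·693·26 + 6·3311·8 + 4·2709·4 = 733308.
733308 mod 29799 = 18132.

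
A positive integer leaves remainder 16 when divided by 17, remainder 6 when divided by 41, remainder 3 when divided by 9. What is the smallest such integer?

The moduli are pairwise coprime; N = 17·41·9 = 6273.
N/17 = 369; 369 ≡ 12 (mod 17); 12·10 ≡ 1, so inverse 10.
N/41 = 153; 153 ≡ 30 (mod 41); 30·26 ≡ 1, so inverse 26.
N/9 = 697; 697 ≡ 4 (mod 9); 4·7 ≡ 1, so inverse 7.
m ≡ 16·369·10 + 6·153·26 + 3·697·7 = 97545.
97545 mod 6273 = 3450.

3450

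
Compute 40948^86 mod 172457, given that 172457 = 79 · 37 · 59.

160627

Mod 79: 40948 ≡ 26; by Fermat, exponent reduces to 86 mod 78 = 8; 26^8 ≡ 20 (mod 79).
Mod 37: 40948 ≡ 26; by Fermat, exponent reduces to 86 mod 36 = 14; 26^14 ≡ 10 (mod 37).
Mod 59: 40948 ≡ 2; by Fermat, exponent reduces to 86 mod 58 = 28; 2^28 ≡ 29 (mod 59).
Combine by CRT: x ≡ 20 (mod 79), x ≡ 10 (mod 37), x ≡ 29 (mod 59) ⇒ x ≡ 160627 (mod 172457).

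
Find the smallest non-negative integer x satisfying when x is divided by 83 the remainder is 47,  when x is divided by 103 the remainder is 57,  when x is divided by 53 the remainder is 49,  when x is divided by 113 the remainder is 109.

The moduli are pairwise coprime; N = 83·103·53·113 = 51199961.
N/83 = 616867; 616867 ≡ 11 (mod 83); 11·68 ≡ 1, so inverse 68.
N/103 = 497087; 497087 ≡ 9 (mod 103); 9·23 ≡ 1, so inverse 23.
N/53 = 966037; 966037 ≡ 6 (mod 53); 6·9 ≡ 1, so inverse 9.
N/113 = 453097; 453097 ≡ 80 (mod 113); 80·89 ≡ 1, so inverse 89.
x ≡ 47·616867·68 + 57·497087·23 + 49·966037·9 + 109·453097·89 = 7444704303.
7444704303 mod 51199961 = 20709958.

20709958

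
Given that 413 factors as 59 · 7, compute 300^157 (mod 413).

41

Mod 59: 300 ≡ 5; by Fermat, exponent reduces to 157 mod 58 = 41; 5^41 ≡ 41 (mod 59).
Mod 7: 300 ≡ 6; by Fermat, exponent reduces to 157 mod 6 = 1; 6^1 ≡ 6 (mod 7).
Combine by CRT: x ≡ 41 (mod 59), x ≡ 6 (mod 7) ⇒ x ≡ 41 (mod 413).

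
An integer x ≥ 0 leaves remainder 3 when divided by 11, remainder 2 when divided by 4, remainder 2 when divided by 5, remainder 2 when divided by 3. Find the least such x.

From x ≡ 3 (mod 11) write x = 3 + 11t. Substituting into x ≡ 2 (mod 4) gives 11t ≡ 3 (mod 4), and since 3⁻¹ ≡ 3 (mod 4), t ≡ 1. Hence x ≡ 3 + 11·1 = 14 (mod 44).
From x ≡ 14 (mod 44) write x = 14 + 44t. Substituting into x ≡ 2 (mod 5) gives 44t ≡ 3 (mod 5), and since 4⁻¹ ≡ 4 (mod 5), t ≡ 2. Hence x ≡ 14 + 44·2 = 102 (mod 220).
From x ≡ 102 (mod 220) write x = 102 + 220t. Substituting into x ≡ 2 (mod 3) gives 220t ≡ 2 (mod 3), and since 1⁻¹ ≡ 1 (mod 3), t ≡ 2. Hence x ≡ 102 + 220·2 = 542 (mod 660).

542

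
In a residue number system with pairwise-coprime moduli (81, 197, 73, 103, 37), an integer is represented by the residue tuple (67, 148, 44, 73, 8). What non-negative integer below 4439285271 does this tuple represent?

1549009966

The moduli are pairwise coprime; N = 81·197·73·103·37 = 4439285271.
N/81 = 54805991; 54805991 ≡ 14 (mod 81); 14·29 ≡ 1, so inverse 29.
N/197 = 22534443; 22534443 ≡ 7 (mod 197); 7·169 ≡ 1, so inverse 169.
N/73 = 60812127; 60812127 ≡ 61 (mod 73); 61·6 ≡ 1, so inverse 6.
N/103 = 43099857; 43099857 ≡ 22 (mod 103); 22·89 ≡ 1, so inverse 89.
N/37 = 119980683; 119980683 ≡ 6 (mod 37); 6·31 ≡ 1, so inverse 31.
x ≡ 67·54805991·29 + 148·22534443·169 + 44·60812127·6 + 73·43099857·89 + 8·119980683·31 = 995948910670.
995948910670 mod 4439285271 = 1549009966.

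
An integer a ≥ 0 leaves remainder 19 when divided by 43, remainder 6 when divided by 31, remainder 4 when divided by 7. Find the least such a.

2083

The moduli are pairwise coprime; N = 43·31·7 = 9331.
N/43 = 217; 217 ≡ 2 (mod 43); 2·22 ≡ 1, so inverse 22.
N/31 = 301; 301 ≡ 22 (mod 31); 22·24 ≡ 1, so inverse 24.
N/7 = 1333; 1333 ≡ 3 (mod 7); 3·5 ≡ 1, so inverse 5.
a ≡ 19·217·22 + 6·301·24 + 4·1333·5 = 160710.
160710 mod 9331 = 2083.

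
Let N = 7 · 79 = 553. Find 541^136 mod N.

Mod 7: 541 ≡ 2; by Fermat, exponent reduces to 136 mod 6 = 4; 2^4 ≡ 2 (mod 7).
Mod 79: 541 ≡ 67; by Fermat, exponent reduces to 136 mod 78 = 58; 67^58 ≡ 21 (mod 79).
Combine by CRT: x ≡ 2 (mod 7), x ≡ 21 (mod 79) ⇒ x ≡ 100 (mod 553).

100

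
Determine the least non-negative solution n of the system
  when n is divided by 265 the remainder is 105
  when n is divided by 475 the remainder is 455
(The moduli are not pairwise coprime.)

gcd(265, 475) = 5 and 5 | (455 − 105), so the pair is consistent; merging gives n ≡ 8055 (mod 25175), where 25175 = lcm(265, 475).
The solution is unique modulo lcm(265, 475) = 25175.

8055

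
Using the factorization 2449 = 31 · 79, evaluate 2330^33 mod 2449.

Mod 31: 2330 ≡ 5; by Fermat, exponent reduces to 33 mod 30 = 3; 5^3 ≡ 1 (mod 31).
Mod 79: 2330 ≡ 39; 39^33 ≡ 15 (mod 79).
Combine by CRT: x ≡ 1 (mod 31), x ≡ 15 (mod 79) ⇒ x ≡ 94 (mod 2449).

94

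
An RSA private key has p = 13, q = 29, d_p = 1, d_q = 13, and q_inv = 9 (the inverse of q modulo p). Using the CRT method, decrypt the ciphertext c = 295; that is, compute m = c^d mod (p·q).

m₁ = c^(d_p) mod p: c ≡ 9 (mod 13), and 9^1 mod 13 = 9.
m₂ = c^(d_q) mod q: c ≡ 5 (mod 29), and 5^13 mod 29 = 6.
h = q_inv·(m₁ − m₂) mod p = 9·(9 − 6) mod 13 = 1.
m = m₂ + h·q = 6 + 1·29 = 35.

35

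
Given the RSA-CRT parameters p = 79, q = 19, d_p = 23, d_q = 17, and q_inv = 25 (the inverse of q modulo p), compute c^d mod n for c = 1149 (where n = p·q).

1461

m₁ = c^(d_p) mod p: c ≡ 43 (mod 79), and 43^23 mod 79 = 39.
m₂ = c^(d_q) mod q: c ≡ 9 (mod 19), and 9^17 mod 19 = 17.
h = q_inv·(m₁ − m₂) mod p = 25·(39 − 17) mod 79 = 76.
m = m₂ + h·q = 17 + 76·19 = 1461.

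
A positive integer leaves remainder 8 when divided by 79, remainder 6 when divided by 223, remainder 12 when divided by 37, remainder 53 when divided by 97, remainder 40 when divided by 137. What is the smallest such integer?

8652511506

From k ≡ 8 (mod 79) write k = 8 + 79t. Substituting into k ≡ 6 (mod 223) gives 79t ≡ 221 (mod 223), and since 79⁻¹ ≡ 48 (mod 223), t ≡ 127. Hence k ≡ 8 + 79·127 = 10041 (mod 17617).
From k ≡ 10041 (mod 17617) write k = 10041 + 17617t. Substituting into k ≡ 12 (mod 37) gives 17617t ≡ 35 (mod 37), and since 5⁻¹ ≡ 15 (mod 37), t ≡ 7. Hence k ≡ 10041 + 17617·7 = 133360 (mod 651829).
From k ≡ 133360 (mod 651829) write k = 133360 + 651829t. Substituting into k ≡ 53 (mod 97) gives 651829t ≡ 68 (mod 97), and since 86⁻¹ ≡ 44 (mod 97), t ≡ 82. Hence k ≡ 133360 + 651829·82 = 53583338 (mod 63227413).
From k ≡ 53583338 (mod 63227413) write k = 53583338 + 63227413t. Substituting into k ≡ 40 (mod 137) gives 63227413t ≡ 5 (mod 137), and since 132⁻¹ ≡ 82 (mod 137), t ≡ 136. Hence k ≡ 53583338 + 63227413·136 = 8652511506 (mod 8662155581).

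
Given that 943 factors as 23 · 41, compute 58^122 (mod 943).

Mod 23: 58 ≡ 12; by Fermat, exponent reduces to 122 mod 22 = 12; 12^12 ≡ 12 (mod 23).
Mod 41: 58 ≡ 17; by Fermat, exponent reduces to 122 mod 40 = 2; 17^2 ≡ 2 (mod 41).
Combine by CRT: x ≡ 12 (mod 23), x ≡ 2 (mod 41) ⇒ x ≡ 863 (mod 943).

863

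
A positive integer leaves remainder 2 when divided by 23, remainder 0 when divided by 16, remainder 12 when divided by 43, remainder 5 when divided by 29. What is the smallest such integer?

387184

The moduli are pairwise coprime; N = 23·16·43·29 = 458896.
N/23 = 19952; 19952 ≡ 11 (mod 23); 11·21 ≡ 1, so inverse 21.
N/16 = 28681; 28681 ≡ 9 (mod 16); 9·9 ≡ 1, so inverse 9.
N/43 = 10672; 10672 ≡ 8 (mod 43); 8·27 ≡ 1, so inverse 27.
N/29 = 15824; 15824 ≡ 19 (mod 29); 19·26 ≡ 1, so inverse 26.
t ≡ 2·19952·21 + 0·28681·9 + 12·10672·27 + 5·15824·26 = 6352832.
6352832 mod 458896 = 387184.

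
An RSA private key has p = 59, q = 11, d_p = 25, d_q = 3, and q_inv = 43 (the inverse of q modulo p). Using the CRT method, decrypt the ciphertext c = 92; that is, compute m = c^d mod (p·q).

m₁ = c^(d_p) mod p: c ≡ 33 (mod 59), and 33^25 mod 59 = 14.
m₂ = c^(d_q) mod q: c ≡ 4 (mod 11), and 4^3 mod 11 = 9.
h = q_inv·(m₁ − m₂) mod p = 43·(14 − 9) mod 59 = 38.
m = m₂ + h·q = 9 + 38·11 = 427.

427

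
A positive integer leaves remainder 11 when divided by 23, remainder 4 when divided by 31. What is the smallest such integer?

655

From t ≡ 11 (mod 23) write t = 11 + 23s. Substituting into t ≡ 4 (mod 31) gives 23s ≡ 24 (mod 31), and since 23⁻¹ ≡ 27 (mod 31), s ≡ 28. Hence t ≡ 11 + 23·28 = 655 (mod 713).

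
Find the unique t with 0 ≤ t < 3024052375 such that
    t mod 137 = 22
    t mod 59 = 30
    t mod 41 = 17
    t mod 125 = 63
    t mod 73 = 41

2053646188

Combine the congruences pairwise.
From t ≡ 22 (mod 137) write t = 22 + 137s. Substituting into t ≡ 30 (mod 59) gives 137s ≡ 8 (mod 59), and since 19⁻¹ ≡ 28 (mod 59), s ≡ 47. Hence t ≡ 22 + 137·47 = 6461 (mod 8083).
From t ≡ 6461 (mod 8083) write t = 6461 + 8083s. Substituting into t ≡ 17 (mod 41) gives 8083s ≡ 34 (mod 41), and since 6⁻¹ ≡ 7 (mod 41), s ≡ 33. Hence t ≡ 6461 + 8083·33 = 273200 (mod 331403).
From t ≡ 273200 (mod 331403) write t = 273200 + 331403s. Substituting into t ≡ 63 (mod 125) gives 331403s ≡ 113 (mod 125), and since 28⁻¹ ≡ 67 (mod 125), s ≡ 71. Hence t ≡ 273200 + 331403·71 = 23802813 (mod 41425375).
From t ≡ 23802813 (mod 41425375) write t = 23802813 + 41425375s. Substituting into t ≡ 41 (mod 73) gives 41425375s ≡ 46 (mod 73), and since 65⁻¹ ≡ 9 (mod 73), s ≡ 49. Hence t ≡ 23802813 + 41425375·49 = 2053646188 (mod 3024052375).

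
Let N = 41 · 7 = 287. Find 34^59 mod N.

Mod 41: 34 ≡ 34; by Fermat, exponent reduces to 59 mod 40 = 19; 34^19 ≡ 6 (mod 41).
Mod 7: 34 ≡ 6; by Fermat, exponent reduces to 59 mod 6 = 5; 6^5 ≡ 6 (mod 7).
Combine by CRT: x ≡ 6 (mod 41), x ≡ 6 (mod 7) ⇒ x ≡ 6 (mod 287).

6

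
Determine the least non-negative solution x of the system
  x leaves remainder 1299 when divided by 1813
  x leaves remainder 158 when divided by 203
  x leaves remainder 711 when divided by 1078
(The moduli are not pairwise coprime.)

175347

Combine the congruences pairwise.
gcd(1813, 203) = 7 and 7 | (158 − 1299), so the pair is consistent; merging gives x ≡ 17616 (mod 52577), where 52577 = lcm(1813, 203).
gcd(52577, 1078) = 49 and 49 | (711 − 17616), so the pair is consistent; merging gives x ≡ 175347 (mod 1156694), where 1156694 = lcm(52577, 1078).
The solution is unique modulo lcm(1813, 203, 1078) = 1156694.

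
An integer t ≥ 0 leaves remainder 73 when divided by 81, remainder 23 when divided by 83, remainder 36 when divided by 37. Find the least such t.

176896

From t ≡ 73 (mod 81) write t = 73 + 81s. Substituting into t ≡ 23 (mod 83) gives 81s ≡ 33 (mod 83), and since 81⁻¹ ≡ 41 (mod 83), s ≡ 25. Hence t ≡ 73 + 81·25 = 2098 (mod 6723).
From t ≡ 2098 (mod 6723) write t = 2098 + 6723s. Substituting into t ≡ 36 (mod 37) gives 6723s ≡ 10 (mod 37), and since 26⁻¹ ≡ 10 (mod 37), s ≡ 26. Hence t ≡ 2098 + 6723·26 = 176896 (mod 248751).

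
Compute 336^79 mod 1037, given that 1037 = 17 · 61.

514

Mod 17: 336 ≡ 13; by Fermat, exponent reduces to 79 mod 16 = 15; 13^15 ≡ 4 (mod 17).
Mod 61: 336 ≡ 31; by Fermat, exponent reduces to 79 mod 60 = 19; 31^19 ≡ 26 (mod 61).
Combine by CRT: x ≡ 4 (mod 17), x ≡ 26 (mod 61) ⇒ x ≡ 514 (mod 1037).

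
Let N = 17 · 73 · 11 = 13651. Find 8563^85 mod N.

Mod 17: 8563 ≡ 12; by Fermat, exponent reduces to 85 mod 16 = 5; 12^5 ≡ 3 (mod 17).
Mod 73: 8563 ≡ 22; by Fermat, exponent reduces to 85 mod 72 = 13; 22^13 ≡ 51 (mod 73).
Mod 11: 8563 ≡ 5; by Fermat, exponent reduces to 85 mod 10 = 5; 5^5 ≡ 1 (mod 11).
Combine by CRT: x ≡ 3 (mod 17), x ≡ 51 (mod 73), x ≡ 1 (mod 11) ⇒ x ≡ 7789 (mod 13651).

7789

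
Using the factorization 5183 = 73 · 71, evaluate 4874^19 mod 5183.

Mod 73: 4874 ≡ 56; 56^19 ≡ 52 (mod 73).
Mod 71: 4874 ≡ 46; 46^19 ≡ 17 (mod 71).
Combine by CRT: x ≡ 52 (mod 73), x ≡ 17 (mod 71) ⇒ x ≡ 1366 (mod 5183).

1366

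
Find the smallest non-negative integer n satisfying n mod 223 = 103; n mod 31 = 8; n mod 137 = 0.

The moduli are pairwise coprime; M = 223·31·137 = 947081.
M/223 = 4247; 4247 ≡ 10 (mod 223); 10·67 ≡ 1, so inverse 67.
M/31 = 30551; 30551 ≡ 16 (mod 31); 16·2 ≡ 1, so inverse 2.
M/137 = 6913; 6913 ≡ 63 (mod 137); 63·87 ≡ 1, so inverse 87.
n ≡ 103·4247·67 + 8·30551·2 + 0·6913·87 = 29797363.
29797363 mod 947081 = 437852.

437852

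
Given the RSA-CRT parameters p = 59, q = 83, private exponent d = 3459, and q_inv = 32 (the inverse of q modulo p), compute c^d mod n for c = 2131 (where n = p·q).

3156

d_p = d mod (p−1) = 3459 mod 58 = 37; d_q = d mod (q−1) = 15.
m₁ = c^(d_p) mod p: c ≡ 7 (mod 59), and 7^37 mod 59 = 29.
m₂ = c^(d_q) mod q: c ≡ 56 (mod 83), and 56^15 mod 83 = 2.
h = q_inv·(m₁ − m₂) mod p = 32·(29 − 2) mod 59 = 38.
m = m₂ + h·q = 2 + 38·83 = 3156.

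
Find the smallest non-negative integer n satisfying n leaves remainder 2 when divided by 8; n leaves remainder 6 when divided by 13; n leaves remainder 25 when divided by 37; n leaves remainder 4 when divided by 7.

4946

The moduli are pairwise coprime; M = 8·13·37·7 = 26936.
M/8 = 3367; 3367 ≡ 7 (mod 8); 7·7 ≡ 1, so inverse 7.
M/13 = 2072; 2072 ≡ 5 (mod 13); 5·8 ≡ 1, so inverse 8.
M/37 = 728; 728 ≡ 25 (mod 37); 25·3 ≡ 1, so inverse 3.
M/7 = 3848; 3848 ≡ 5 (mod 7); 5·3 ≡ 1, so inverse 3.
n ≡ 2·3367·7 + 6·2072·8 + 25·728·3 + 4·3848·3 = 247370.
247370 mod 26936 = 4946.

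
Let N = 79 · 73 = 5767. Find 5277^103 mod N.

Mod 79: 5277 ≡ 63; by Fermat, exponent reduces to 103 mod 78 = 25; 63^25 ≡ 43 (mod 79).
Mod 73: 5277 ≡ 21; by Fermat, exponent reduces to 103 mod 72 = 31; 21^31 ≡ 56 (mod 73).
Combine by CRT: x ≡ 43 (mod 79), x ≡ 56 (mod 73) ⇒ x ≡ 5020 (mod 5767).

5020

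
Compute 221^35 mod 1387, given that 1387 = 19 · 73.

1205

Mod 19: 221 ≡ 12; by Fermat, exponent reduces to 35 mod 18 = 17; 12^17 ≡ 8 (mod 19).
Mod 73: 221 ≡ 2; 2^35 ≡ 37 (mod 73).
Combine by CRT: x ≡ 8 (mod 19), x ≡ 37 (mod 73) ⇒ x ≡ 1205 (mod 1387).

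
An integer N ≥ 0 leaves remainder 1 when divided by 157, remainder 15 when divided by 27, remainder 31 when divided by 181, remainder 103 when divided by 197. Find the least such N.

62666394

From N ≡ 1 (mod 157) write N = 1 + 157t. Substituting into N ≡ 15 (mod 27) gives 157t ≡ 14 (mod 27), and since 22⁻¹ ≡ 16 (mod 27), t ≡ 8. Hence N ≡ 1 + 157·8 = 1257 (mod 4239).
From N ≡ 1257 (mod 4239) write N = 1257 + 4239t. Substituting into N ≡ 31 (mod 181) gives 4239t ≡ 41 (mod 181), and since 76⁻¹ ≡ 131 (mod 181), t ≡ 122. Hence N ≡ 1257 + 4239·122 = 518415 (mod 767259).
From N ≡ 518415 (mod 767259) write N = 518415 + 767259t. Substituting into N ≡ 103 (mod 197) gives 767259t ≡ 192 (mod 197), and since 141⁻¹ ≡ 102 (mod 197), t ≡ 81. Hence N ≡ 518415 + 767259·81 = 62666394 (mod 151150023).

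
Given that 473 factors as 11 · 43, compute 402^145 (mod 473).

Mod 11: 402 ≡ 6; by Fermat, exponent reduces to 145 mod 10 = 5; 6^5 ≡ 10 (mod 11).
Mod 43: 402 ≡ 15; by Fermat, exponent reduces to 145 mod 42 = 19; 15^19 ≡ 13 (mod 43).
Combine by CRT: x ≡ 10 (mod 11), x ≡ 13 (mod 43) ⇒ x ≡ 142 (mod 473).

142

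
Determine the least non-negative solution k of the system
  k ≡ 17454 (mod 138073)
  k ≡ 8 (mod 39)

293600

gcd(138073, 39) = 13 and 13 | (8 − 17454), so the pair is consistent; merging gives k ≡ 293600 (mod 414219), where 414219 = lcm(138073, 39).
The solution is unique modulo lcm(138073, 39) = 414219.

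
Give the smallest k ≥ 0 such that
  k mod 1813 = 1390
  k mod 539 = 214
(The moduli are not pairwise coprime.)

gcd(1813, 539) = 49 and 49 | (214 − 1390), so the pair is consistent; merging gives k ≡ 10455 (mod 19943), where 19943 = lcm(1813, 539).
The solution is unique modulo lcm(1813, 539) = 19943.

10455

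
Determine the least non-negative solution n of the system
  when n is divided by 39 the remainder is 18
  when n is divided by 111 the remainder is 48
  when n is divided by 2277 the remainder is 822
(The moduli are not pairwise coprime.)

gcd(39, 111) = 3 and 3 | (48 − 18), so the pair is consistent; merging gives n ≡ 603 (mod 1443), where 1443 = lcm(39, 111).
gcd(1443, 2277) = 3 and 3 | (822 − 603), so the pair is consistent; merging gives n ≡ 595119 (mod 1095237), where 1095237 = lcm(1443, 2277).
The solution is unique modulo lcm(39, 111, 2277) = 1095237.

595119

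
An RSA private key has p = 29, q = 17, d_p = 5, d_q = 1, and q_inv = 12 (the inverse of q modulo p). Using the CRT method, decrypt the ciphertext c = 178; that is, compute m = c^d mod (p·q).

m₁ = c^(d_p) mod p: c ≡ 4 (mod 29), and 4^5 mod 29 = 9.
m₂ = c^(d_q) mod q: c ≡ 8 (mod 17), and 8^1 mod 17 = 8.
h = q_inv·(m₁ − m₂) mod p = 12·(9 − 8) mod 29 = 12.
m = m₂ + h·q = 8 + 12·17 = 212.

212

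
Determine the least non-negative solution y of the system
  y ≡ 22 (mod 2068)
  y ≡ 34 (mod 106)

24838

gcd(2068, 106) = 2 and 2 | (34 − 22), so the pair is consistent; merging gives y ≡ 24838 (mod 109604), where 109604 = lcm(2068, 106).
The solution is unique modulo lcm(2068, 106) = 109604.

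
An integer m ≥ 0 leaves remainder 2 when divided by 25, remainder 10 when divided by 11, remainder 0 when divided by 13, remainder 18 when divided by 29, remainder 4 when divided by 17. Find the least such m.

Combine the congruences pairwise.
From m ≡ 2 (mod 25) write m = 2 + 25t. Substituting into m ≡ 10 (mod 11) gives 25t ≡ 8 (mod 11), and since 3⁻¹ ≡ 4 (mod 11), t ≡ 10. Hence m ≡ 2 + 25·10 = 252 (mod 275).
From m ≡ 252 (mod 275) write m = 252 + 275t. Substituting into m ≡ 0 (mod 13) gives 275t ≡ 8 (mod 13), and since 2⁻¹ ≡ 7 (mod 13), t ≡ 4. Hence m ≡ 252 + 275·4 = 1352 (mod 3575).
From m ≡ 1352 (mod 3575) write m = 1352 + 3575t. Substituting into m ≡ 18 (mod 29) gives 3575t ≡ 0 (mod 29), and since 8⁻¹ ≡ 11 (mod 29), t ≡ 0. Hence m ≡ 1352 + 3575·0 = 1352 (mod 103675).
From m ≡ 1352 (mod 103675) write m = 1352 + 103675t. Substituting into m ≡ 4 (mod 17) gives 103675t ≡ 12 (mod 17), and since 9⁻¹ ≡ 2 (mod 17), t ≡ 7. Hence m ≡ 1352 + 103675·7 = 727077 (mod 1762475).

727077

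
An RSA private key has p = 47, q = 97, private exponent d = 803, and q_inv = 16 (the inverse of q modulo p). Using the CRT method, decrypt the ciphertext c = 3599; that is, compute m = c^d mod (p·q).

d_p = d mod (p−1) = 803 mod 46 = 21; d_q = d mod (q−1) = 35.
m₁ = c^(d_p) mod p: c ≡ 27 (mod 47), and 27^21 mod 47 = 2.
m₂ = c^(d_q) mod q: c ≡ 10 (mod 97), and 10^35 mod 97 = 84.
h = q_inv·(m₁ − m₂) mod p = 16·(2 − 84) mod 47 = 4.
m = m₂ + h·q = 84 + 4·97 = 472.

472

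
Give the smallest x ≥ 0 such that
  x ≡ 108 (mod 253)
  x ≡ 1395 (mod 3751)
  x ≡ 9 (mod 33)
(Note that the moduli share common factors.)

gcd(253, 3751) = 11 and 11 | (1395 − 108), so the pair is consistent; merging gives x ≡ 46407 (mod 86273), where 86273 = lcm(253, 3751).
gcd(86273, 33) = 11 and 11 | (9 − 46407), so the pair is consistent; merging gives x ≡ 46407 (mod 258819), where 258819 = lcm(86273, 33).
The solution is unique modulo lcm(253, 3751, 33) = 258819.

46407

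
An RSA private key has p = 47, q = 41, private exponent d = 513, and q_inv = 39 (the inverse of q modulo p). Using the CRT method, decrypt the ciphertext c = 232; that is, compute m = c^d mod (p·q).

1667

d_p = d mod (p−1) = 513 mod 46 = 7; d_q = d mod (q−1) = 33.
m₁ = c^(d_p) mod p: c ≡ 44 (mod 47), and 44^7 mod 47 = 22.
m₂ = c^(d_q) mod q: c ≡ 27 (mod 41), and 27^33 mod 41 = 27.
h = q_inv·(m₁ − m₂) mod p = 39·(22 − 27) mod 47 = 40.
m = m₂ + h·q = 27 + 40·41 = 1667.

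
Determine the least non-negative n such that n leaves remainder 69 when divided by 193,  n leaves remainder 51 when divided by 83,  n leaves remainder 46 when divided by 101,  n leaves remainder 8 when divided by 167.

246649823

Combine the congruences pairwise.
From n ≡ 69 (mod 193) write n = 69 + 193t. Substituting into n ≡ 51 (mod 83) gives 193t ≡ 65 (mod 83), and since 27⁻¹ ≡ 40 (mod 83), t ≡ 27. Hence n ≡ 69 + 193·27 = 5280 (mod 16019).
From n ≡ 5280 (mod 16019) write n = 5280 + 16019t. Substituting into n ≡ 46 (mod 101) gives 16019t ≡ 18 (mod 101), and since 61⁻¹ ≡ 53 (mod 101), t ≡ 45. Hence n ≡ 5280 + 16019·45 = 726135 (mod 1617919).
From n ≡ 726135 (mod 1617919) write n = 726135 + 1617919t. Substituting into n ≡ 8 (mod 167) gives 1617919t ≡ 156 (mod 167), and since 23⁻¹ ≡ 138 (mod 167), t ≡ 152. Hence n ≡ 726135 + 1617919·152 = 246649823 (mod 270192473).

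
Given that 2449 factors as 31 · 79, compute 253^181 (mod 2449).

Mod 31: 253 ≡ 5; by Fermat, exponent reduces to 181 mod 30 = 1; 5^1 ≡ 5 (mod 31).
Mod 79: 253 ≡ 16; by Fermat, exponent reduces to 181 mod 78 = 25; 16^25 ≡ 36 (mod 79).
Combine by CRT: x ≡ 5 (mod 31), x ≡ 36 (mod 79) ⇒ x ≡ 36 (mod 2449).

36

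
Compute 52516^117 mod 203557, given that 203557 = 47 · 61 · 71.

202906

Mod 47: 52516 ≡ 17; by Fermat, exponent reduces to 117 mod 46 = 25; 17^25 ≡ 7 (mod 47).
Mod 61: 52516 ≡ 56; by Fermat, exponent reduces to 117 mod 60 = 57; 56^57 ≡ 20 (mod 61).
Mod 71: 52516 ≡ 47; by Fermat, exponent reduces to 117 mod 70 = 47; 47^47 ≡ 59 (mod 71).
Combine by CRT: x ≡ 7 (mod 47), x ≡ 20 (mod 61), x ≡ 59 (mod 71) ⇒ x ≡ 202906 (mod 203557).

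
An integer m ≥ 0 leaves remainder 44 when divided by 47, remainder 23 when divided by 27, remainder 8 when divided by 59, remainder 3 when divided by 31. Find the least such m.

Combine the congruences pairwise.
From m ≡ 44 (mod 47) write m = 44 + 47t. Substituting into m ≡ 23 (mod 27) gives 47t ≡ 6 (mod 27), and since 20⁻¹ ≡ 23 (mod 27), t ≡ 3. Hence m ≡ 44 + 47·3 = 185 (mod 1269).
From m ≡ 185 (mod 1269) write m = 185 + 1269t. Substituting into m ≡ 8 (mod 59) gives 1269t ≡ 0 (mod 59), and since 30⁻¹ ≡ 2 (mod 59), t ≡ 0. Hence m ≡ 185 + 1269·0 = 185 (mod 74871).
From m ≡ 185 (mod 74871) write m = 185 + 74871t. Substituting into m ≡ 3 (mod 31) gives 74871t ≡ 4 (mod 31), and since 6⁻¹ ≡ 26 (mod 31), t ≡ 11. Hence m ≡ 185 + 74871·11 = 823766 (mod 2321001).

823766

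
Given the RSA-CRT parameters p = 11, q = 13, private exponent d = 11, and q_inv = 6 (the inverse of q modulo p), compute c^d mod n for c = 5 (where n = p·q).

d_p = d mod (p−1) = 11 mod 10 = 1; d_q = d mod (q−1) = 11.
m₁ = c^(d_p) mod p: c ≡ 5 (mod 11), and 5^1 mod 11 = 5.
m₂ = c^(d_q) mod q: c ≡ 5 (mod 13), and 5^11 mod 13 = 8.
h = q_inv·(m₁ − m₂) mod p = 6·(5 − 8) mod 11 = 4.
m = m₂ + h·q = 8 + 4·13 = 60.

60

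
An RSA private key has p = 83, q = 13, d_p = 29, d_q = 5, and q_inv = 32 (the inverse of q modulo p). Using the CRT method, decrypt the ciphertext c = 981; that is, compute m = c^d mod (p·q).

496

m₁ = c^(d_p) mod p: c ≡ 68 (mod 83), and 68^29 mod 83 = 81.
m₂ = c^(d_q) mod q: c ≡ 6 (mod 13), and 6^5 mod 13 = 2.
h = q_inv·(m₁ − m₂) mod p = 32·(81 − 2) mod 83 = 38.
m = m₂ + h·q = 2 + 38·13 = 496.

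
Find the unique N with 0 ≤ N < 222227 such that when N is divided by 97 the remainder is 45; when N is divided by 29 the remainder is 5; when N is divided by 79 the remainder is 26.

From N ≡ 45 (mod 97) write N = 45 + 97t. Substituting into N ≡ 5 (mod 29) gives 97t ≡ 18 (mod 29), and since 10⁻¹ ≡ 3 (mod 29), t ≡ 25. Hence N ≡ 45 + 97·25 = 2470 (mod 2813).
From N ≡ 2470 (mod 2813) write N = 2470 + 2813t. Substituting into N ≡ 26 (mod 79) gives 2813t ≡ 5 (mod 79), and since 48⁻¹ ≡ 28 (mod 79), t ≡ 61. Hence N ≡ 2470 + 2813·61 = 174063 (mod 222227).

174063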